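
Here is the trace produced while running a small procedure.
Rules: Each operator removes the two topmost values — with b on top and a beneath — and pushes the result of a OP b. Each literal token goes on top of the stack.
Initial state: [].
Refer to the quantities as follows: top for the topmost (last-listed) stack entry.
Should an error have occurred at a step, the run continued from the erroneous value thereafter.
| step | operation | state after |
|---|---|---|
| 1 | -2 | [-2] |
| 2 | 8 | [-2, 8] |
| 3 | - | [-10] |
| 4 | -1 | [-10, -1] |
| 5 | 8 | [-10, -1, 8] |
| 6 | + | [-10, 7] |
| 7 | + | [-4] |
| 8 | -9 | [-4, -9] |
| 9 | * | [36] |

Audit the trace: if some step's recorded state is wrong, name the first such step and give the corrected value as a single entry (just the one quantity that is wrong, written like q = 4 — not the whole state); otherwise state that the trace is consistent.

Recomputing the run from the initial state:
step 1: [-2]
step 2: [-2, 8]
step 3: [-10]
step 4: [-10, -1]
step 5: [-10, -1, 8]
step 6: [-10, 7]
step 7: [-3]
step 8: [-3, -9]
step 9: [27]
The first disagreement with the trace is at step 7, where the value should be top = -3.

step 7, top = -3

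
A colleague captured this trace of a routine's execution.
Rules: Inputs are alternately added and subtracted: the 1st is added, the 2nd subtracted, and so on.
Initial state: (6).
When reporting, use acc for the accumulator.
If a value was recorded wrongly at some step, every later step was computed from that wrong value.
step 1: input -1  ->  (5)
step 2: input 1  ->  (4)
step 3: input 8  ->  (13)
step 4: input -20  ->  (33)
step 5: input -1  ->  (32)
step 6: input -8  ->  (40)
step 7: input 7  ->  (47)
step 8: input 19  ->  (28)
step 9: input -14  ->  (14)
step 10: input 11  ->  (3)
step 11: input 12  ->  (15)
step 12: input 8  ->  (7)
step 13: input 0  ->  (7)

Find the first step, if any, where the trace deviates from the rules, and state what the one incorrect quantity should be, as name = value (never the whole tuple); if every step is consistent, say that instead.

Recomputing the run from the initial state:
step 1: acc = 5
step 2: acc = 4
step 3: acc = 12
step 4: acc = 32
step 5: acc = 31
step 6: acc = 39
step 7: acc = 46
step 8: acc = 27
step 9: acc = 13
step 10: acc = 2
step 11: acc = 14
step 12: acc = 6
step 13: acc = 6
The first disagreement with the trace is at step 3, where the value should be acc = 12.

step 3, acc = 12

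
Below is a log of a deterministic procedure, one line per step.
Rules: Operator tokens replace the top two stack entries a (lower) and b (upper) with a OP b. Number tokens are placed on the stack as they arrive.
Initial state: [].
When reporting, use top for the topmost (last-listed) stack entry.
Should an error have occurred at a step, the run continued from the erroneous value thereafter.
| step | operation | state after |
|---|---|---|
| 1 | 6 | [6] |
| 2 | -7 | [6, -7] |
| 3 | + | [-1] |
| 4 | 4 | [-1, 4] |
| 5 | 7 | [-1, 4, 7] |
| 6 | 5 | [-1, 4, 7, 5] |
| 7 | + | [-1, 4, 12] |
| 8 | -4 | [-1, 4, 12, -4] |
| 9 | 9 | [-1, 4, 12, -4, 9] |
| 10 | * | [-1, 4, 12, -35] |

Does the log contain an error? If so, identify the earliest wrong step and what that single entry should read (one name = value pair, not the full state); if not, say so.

Step 1: push 6: top = 6 — matches.
Step 2: push -7: top = -7 — in agreement.
Step 3: 6 + -7 = -1 — verified.
Step 4: push 4: top = 4 — exactly as logged.
Step 5: push 7: top = 7 — verified.
Step 6: push 5: top = 5 — checks out.
Step 7: 7 + 5 = 12 — consistent with the log.
Step 8: push -4: top = -4 — agrees with the log.
Step 9: push 9: top = 9 — confirmed correct.
Step 10: -4 * 9 = -36 — the entry is off here.
That makes step 10 the first incorrect line — top = -36 is what it should show.

step 10, top = -36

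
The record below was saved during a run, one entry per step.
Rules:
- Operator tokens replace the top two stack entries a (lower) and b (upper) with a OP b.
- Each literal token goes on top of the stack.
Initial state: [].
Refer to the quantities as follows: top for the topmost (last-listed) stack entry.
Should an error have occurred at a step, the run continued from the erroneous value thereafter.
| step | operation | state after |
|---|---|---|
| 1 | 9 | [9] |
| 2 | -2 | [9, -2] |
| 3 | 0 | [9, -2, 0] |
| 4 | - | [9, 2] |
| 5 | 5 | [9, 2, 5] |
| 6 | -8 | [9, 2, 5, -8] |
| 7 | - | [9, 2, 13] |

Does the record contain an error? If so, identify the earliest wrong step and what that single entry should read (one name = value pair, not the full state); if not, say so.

step 4, top = -2

Step 1: push 9: top = 9 — no discrepancy.
Step 2: push -2: top = -2 — confirmed correct.
Step 3: push 0: top = 0 — checks out.
Step 4: -2 - 0 = -2 — the recorded entry deviates here.
First deviation found at step 4; the corrected entry is top = -2.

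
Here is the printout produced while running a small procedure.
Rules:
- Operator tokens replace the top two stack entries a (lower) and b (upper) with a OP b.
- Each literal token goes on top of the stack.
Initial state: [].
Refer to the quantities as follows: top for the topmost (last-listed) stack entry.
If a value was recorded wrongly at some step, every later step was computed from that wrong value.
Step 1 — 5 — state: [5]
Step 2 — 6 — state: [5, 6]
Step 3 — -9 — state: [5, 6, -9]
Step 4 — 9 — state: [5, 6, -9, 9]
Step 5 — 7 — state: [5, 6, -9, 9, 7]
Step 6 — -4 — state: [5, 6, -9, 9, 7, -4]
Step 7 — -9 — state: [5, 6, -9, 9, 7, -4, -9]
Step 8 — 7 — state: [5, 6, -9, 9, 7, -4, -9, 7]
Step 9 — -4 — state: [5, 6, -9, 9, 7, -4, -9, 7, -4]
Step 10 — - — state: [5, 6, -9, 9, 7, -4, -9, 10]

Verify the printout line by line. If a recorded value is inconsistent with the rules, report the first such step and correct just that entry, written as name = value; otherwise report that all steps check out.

Recomputing the run from the initial state:
step 1: [5]
step 2: [5, 6]
step 3: [5, 6, -9]
step 4: [5, 6, -9, 9]
step 5: [5, 6, -9, 9, 7]
step 6: [5, 6, -9, 9, 7, -4]
step 7: [5, 6, -9, 9, 7, -4, -9]
step 8: [5, 6, -9, 9, 7, -4, -9, 7]
step 9: [5, 6, -9, 9, 7, -4, -9, 7, -4]
step 10: [5, 6, -9, 9, 7, -4, -9, 11]
The first disagreement with the printout is at step 10, where the value should be top = 11.

step 10, top = 11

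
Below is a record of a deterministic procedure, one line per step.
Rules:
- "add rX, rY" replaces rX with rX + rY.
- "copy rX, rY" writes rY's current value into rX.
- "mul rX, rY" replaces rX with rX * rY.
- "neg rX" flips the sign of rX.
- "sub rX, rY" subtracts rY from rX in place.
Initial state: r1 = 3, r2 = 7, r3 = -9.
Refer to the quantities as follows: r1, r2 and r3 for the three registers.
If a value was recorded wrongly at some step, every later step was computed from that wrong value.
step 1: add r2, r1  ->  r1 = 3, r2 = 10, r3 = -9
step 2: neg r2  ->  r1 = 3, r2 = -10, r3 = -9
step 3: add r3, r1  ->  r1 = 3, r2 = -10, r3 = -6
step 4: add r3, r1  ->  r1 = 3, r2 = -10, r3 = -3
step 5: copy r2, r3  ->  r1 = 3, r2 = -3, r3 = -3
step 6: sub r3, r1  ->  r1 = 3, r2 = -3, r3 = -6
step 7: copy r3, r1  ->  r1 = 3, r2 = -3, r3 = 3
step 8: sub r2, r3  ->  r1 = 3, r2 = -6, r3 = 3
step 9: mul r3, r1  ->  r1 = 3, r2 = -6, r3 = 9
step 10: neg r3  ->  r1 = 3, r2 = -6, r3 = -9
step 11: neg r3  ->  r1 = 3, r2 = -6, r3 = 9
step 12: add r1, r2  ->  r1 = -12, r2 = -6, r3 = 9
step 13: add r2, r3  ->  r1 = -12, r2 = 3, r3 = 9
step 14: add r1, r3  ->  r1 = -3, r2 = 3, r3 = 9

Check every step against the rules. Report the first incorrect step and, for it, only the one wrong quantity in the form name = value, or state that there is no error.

step 1: r2 = 7 + 3 = 10 -> exactly as logged
step 2: r2 = -(10) = -10 -> agrees with the record
step 3: r3 = -9 + 3 = -6 -> in agreement
step 4: r3 = -6 + 3 = -3 -> agrees with the record
step 5: r2 = -3 -> same as recorded
step 6: r3 = -3 - 3 = -6 -> confirmed correct
step 7: r3 = 3 -> agrees with the record
step 8: r2 = -3 - 3 = -6 -> matches
step 9: r3 = 3 * 3 = 9 -> no discrepancy
step 10: r3 = -(9) = -9 -> in agreement
step 11: r3 = -(-9) = 9 -> agrees with the record
step 12: r1 = 3 + -6 = -3 -> this is not what the record shows
That makes step 12 the first incorrect line — r1 = -3 is what it should show.

step 12, r1 = -3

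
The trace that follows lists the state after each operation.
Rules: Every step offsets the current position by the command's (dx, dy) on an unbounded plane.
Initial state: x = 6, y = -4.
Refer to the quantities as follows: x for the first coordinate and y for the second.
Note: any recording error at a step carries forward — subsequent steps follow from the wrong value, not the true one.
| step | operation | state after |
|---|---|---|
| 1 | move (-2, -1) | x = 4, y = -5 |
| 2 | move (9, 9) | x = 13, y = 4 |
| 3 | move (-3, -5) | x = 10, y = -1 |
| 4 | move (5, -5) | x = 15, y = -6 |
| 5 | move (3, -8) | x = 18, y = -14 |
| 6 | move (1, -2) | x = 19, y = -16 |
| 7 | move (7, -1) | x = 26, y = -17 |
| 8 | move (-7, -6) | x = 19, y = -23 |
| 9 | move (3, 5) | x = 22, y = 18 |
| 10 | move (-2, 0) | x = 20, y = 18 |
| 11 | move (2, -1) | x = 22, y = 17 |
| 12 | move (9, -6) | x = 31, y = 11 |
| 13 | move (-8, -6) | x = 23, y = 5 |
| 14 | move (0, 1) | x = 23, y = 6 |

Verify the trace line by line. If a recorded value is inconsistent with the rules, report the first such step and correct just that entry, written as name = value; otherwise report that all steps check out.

step 9, y = -18

1. x = 6 + (-2) = 4, y = -4 + (-1) = -5 (no discrepancy)
2. x = 4 + (9) = 13, y = -5 + (9) = 4 (exactly as logged)
3. x = 13 + (-3) = 10, y = 4 + (-5) = -1 (confirmed correct)
4. x = 10 + (5) = 15, y = -1 + (-5) = -6 (consistent with the trace)
5. x = 15 + (3) = 18, y = -6 + (-8) = -14 (same as recorded)
6. x = 18 + (1) = 19, y = -14 + (-2) = -16 (matches)
7. x = 19 + (7) = 26, y = -16 + (-1) = -17 (same as recorded)
8. x = 26 + (-7) = 19, y = -17 + (-6) = -23 (matches)
9. x = 19 + (3) = 22, y = -23 + (5) = -18 (the trace has a different value)
The earliest wrong entry is at step 9: it should read y = -18.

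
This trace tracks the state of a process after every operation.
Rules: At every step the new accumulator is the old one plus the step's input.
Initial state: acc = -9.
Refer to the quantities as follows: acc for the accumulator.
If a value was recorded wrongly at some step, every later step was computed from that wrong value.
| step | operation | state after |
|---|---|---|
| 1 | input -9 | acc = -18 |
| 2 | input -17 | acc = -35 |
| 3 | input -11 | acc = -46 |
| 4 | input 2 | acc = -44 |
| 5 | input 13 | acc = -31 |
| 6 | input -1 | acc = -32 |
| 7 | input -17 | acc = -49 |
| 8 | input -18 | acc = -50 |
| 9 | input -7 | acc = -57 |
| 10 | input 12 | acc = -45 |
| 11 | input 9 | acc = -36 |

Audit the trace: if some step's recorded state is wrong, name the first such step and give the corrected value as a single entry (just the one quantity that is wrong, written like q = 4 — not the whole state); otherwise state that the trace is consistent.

step 8, acc = -67

1. acc = -9 + -9 = -18 (in agreement)
2. acc = -18 + -17 = -35 (exactly as logged)
3. acc = -35 + -11 = -46 (exactly as logged)
4. acc = -46 + 2 = -44 (exactly as logged)
5. acc = -44 + 13 = -31 (confirmed correct)
6. acc = -31 + -1 = -32 (same as recorded)
7. acc = -32 + -17 = -49 (checks out)
8. acc = -49 + -18 = -67 (a discrepancy with the trace)
Step 8 is the first one off; corrected, acc = -67.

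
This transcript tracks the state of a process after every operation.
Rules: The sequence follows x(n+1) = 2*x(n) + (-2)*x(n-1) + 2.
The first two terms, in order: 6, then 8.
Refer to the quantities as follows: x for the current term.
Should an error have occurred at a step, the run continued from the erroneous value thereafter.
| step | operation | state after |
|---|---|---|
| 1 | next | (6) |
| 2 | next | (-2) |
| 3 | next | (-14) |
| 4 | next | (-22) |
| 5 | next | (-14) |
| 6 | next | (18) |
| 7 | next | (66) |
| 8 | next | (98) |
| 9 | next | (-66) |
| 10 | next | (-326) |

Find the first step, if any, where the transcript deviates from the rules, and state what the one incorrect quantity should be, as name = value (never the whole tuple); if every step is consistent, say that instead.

step 9, x = 66

Recomputing the run from the initial state:
step 1: x = 6
step 2: x = -2
step 3: x = -14
step 4: x = -22
step 5: x = -14
step 6: x = 18
step 7: x = 66
step 8: x = 98
step 9: x = 66
step 10: x = -62
The first disagreement with the transcript is at step 9, where the value should be x = 66.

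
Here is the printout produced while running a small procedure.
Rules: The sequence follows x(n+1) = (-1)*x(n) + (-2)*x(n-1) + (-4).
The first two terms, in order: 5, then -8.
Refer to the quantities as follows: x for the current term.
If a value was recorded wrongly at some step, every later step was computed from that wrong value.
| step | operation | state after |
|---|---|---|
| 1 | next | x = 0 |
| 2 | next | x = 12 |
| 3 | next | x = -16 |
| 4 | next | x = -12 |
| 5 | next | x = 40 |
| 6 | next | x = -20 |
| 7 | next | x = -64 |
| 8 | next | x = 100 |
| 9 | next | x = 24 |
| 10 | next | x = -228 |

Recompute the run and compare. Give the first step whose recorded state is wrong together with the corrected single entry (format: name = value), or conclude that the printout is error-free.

step 1, x = -6

Recomputing the run from the initial state:
step 1: x = -6
step 2: x = 18
step 3: x = -10
step 4: x = -30
step 5: x = 46
step 6: x = 10
step 7: x = -106
step 8: x = 82
step 9: x = 126
step 10: x = -294
The first disagreement with the printout is at step 1, where the value should be x = -6.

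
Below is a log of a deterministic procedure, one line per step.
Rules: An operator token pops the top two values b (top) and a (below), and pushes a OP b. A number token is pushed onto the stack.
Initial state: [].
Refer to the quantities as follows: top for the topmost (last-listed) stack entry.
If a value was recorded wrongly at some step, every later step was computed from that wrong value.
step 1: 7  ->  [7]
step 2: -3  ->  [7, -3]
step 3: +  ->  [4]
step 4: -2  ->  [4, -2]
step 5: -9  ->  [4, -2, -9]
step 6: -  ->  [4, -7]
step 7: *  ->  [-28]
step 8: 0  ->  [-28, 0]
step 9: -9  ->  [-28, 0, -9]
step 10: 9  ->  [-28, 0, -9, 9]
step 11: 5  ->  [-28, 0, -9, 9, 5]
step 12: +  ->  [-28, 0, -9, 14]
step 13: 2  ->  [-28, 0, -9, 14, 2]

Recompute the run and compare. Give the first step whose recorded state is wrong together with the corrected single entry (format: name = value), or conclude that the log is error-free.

1. push 7: top = 7 (checks out)
2. push -3: top = -3 (agrees with the log)
3. 7 + -3 = 4 (same as recorded)
4. push -2: top = -2 (verified)
5. push -9: top = -9 (checks out)
6. -2 - -9 = 7 (the log disagrees here)
The earliest wrong entry is at step 6: it should read top = 7.

step 6, top = 7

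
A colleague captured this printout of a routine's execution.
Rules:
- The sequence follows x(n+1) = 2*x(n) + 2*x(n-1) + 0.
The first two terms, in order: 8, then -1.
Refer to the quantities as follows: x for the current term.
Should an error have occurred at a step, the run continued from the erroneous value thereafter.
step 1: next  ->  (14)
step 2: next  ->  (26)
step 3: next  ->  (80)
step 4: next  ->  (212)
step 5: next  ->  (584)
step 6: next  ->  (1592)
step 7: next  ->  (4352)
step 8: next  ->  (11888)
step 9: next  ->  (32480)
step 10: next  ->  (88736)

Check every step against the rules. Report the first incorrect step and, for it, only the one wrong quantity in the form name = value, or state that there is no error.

Step 1: x = 2*(-1) + (2)*(8) + (0) = 14 — same as recorded.
Step 2: x = 2*(14) + (2)*(-1) + (0) = 26 — consistent with the printout.
Step 3: x = 2*(26) + (2)*(14) + (0) = 80 — same as recorded.
Step 4: x = 2*(80) + (2)*(26) + (0) = 212 — same as recorded.
Step 5: x = 2*(212) + (2)*(80) + (0) = 584 — agrees with the printout.
Step 6: x = 2*(584) + (2)*(212) + (0) = 1592 — agrees with the printout.
Step 7: x = 2*(1592) + (2)*(584) + (0) = 4352 — checks out.
Step 8: x = 2*(4352) + (2)*(1592) + (0) = 11888 — agrees with the printout.
Step 9: x = 2*(11888) + (2)*(4352) + (0) = 32480 — checks out.
Step 10: x = 2*(32480) + (2)*(11888) + (0) = 88736 — no discrepancy.
All steps check out; nothing to correct.

no error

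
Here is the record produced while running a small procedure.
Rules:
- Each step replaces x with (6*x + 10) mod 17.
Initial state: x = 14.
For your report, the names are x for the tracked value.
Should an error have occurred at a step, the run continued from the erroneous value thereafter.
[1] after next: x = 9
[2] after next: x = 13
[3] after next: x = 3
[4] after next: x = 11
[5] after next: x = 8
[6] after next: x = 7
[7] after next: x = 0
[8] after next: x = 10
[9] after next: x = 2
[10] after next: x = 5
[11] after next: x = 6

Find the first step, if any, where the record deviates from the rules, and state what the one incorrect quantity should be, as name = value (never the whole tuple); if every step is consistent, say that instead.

step 1: x = (6*14 + 10) mod 17 = 9 -> matches
step 2: x = (6*9 + 10) mod 17 = 13 -> checks out
step 3: x = (6*13 + 10) mod 17 = 3 -> no discrepancy
step 4: x = (6*3 + 10) mod 17 = 11 -> agrees with the record
step 5: x = (6*11 + 10) mod 17 = 8 -> no discrepancy
step 6: x = (6*8 + 10) mod 17 = 7 -> verified
step 7: x = (6*7 + 10) mod 17 = 1 -> the record disagrees here
Conclusion: step 7 carries the first error; the entry should be x = 1.

step 7, x = 1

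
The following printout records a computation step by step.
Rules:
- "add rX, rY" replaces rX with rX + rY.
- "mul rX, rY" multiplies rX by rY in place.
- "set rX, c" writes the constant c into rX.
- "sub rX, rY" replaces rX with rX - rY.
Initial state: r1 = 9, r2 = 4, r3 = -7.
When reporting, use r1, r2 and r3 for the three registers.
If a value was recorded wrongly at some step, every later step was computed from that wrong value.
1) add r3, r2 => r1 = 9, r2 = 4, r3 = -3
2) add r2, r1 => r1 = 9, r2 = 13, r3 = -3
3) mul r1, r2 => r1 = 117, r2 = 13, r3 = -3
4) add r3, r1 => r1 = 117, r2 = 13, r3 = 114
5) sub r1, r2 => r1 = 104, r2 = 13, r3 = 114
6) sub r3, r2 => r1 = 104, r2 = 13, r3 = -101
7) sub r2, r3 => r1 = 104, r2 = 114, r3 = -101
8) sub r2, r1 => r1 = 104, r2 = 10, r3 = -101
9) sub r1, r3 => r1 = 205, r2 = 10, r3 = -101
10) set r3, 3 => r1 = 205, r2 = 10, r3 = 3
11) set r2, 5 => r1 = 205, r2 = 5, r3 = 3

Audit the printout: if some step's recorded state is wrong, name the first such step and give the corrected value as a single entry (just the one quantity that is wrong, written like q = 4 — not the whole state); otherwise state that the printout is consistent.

step 6, r3 = 101

Step 1: r3 = -7 + 4 = -3 — checks out.
Step 2: r2 = 4 + 9 = 13 — matches.
Step 3: r1 = 9 * 13 = 117 — matches.
Step 4: r3 = -3 + 117 = 114 — exactly as logged.
Step 5: r1 = 117 - 13 = 104 — consistent with the printout.
Step 6: r3 = 114 - 13 = 101 — not what was recorded.
Step 6 is the first one off; corrected, r3 = 101.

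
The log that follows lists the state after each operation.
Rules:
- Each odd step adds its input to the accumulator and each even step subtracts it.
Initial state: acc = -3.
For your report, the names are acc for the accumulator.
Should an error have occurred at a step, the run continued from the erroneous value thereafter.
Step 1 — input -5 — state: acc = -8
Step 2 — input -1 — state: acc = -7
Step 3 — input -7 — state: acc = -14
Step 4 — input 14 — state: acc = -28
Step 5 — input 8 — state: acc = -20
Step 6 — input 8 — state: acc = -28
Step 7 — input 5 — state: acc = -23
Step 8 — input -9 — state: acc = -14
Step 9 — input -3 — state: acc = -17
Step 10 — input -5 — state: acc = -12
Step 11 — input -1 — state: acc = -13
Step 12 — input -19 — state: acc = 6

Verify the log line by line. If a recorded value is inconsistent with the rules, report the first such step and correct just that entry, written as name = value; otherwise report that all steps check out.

no error

Recomputing the run from the initial state:
step 1: acc = -8
step 2: acc = -7
step 3: acc = -14
step 4: acc = -28
step 5: acc = -20
step 6: acc = -28
step 7: acc = -23
step 8: acc = -14
step 9: acc = -17
step 10: acc = -12
step 11: acc = -13
step 12: acc = 6
This matches the log at every step.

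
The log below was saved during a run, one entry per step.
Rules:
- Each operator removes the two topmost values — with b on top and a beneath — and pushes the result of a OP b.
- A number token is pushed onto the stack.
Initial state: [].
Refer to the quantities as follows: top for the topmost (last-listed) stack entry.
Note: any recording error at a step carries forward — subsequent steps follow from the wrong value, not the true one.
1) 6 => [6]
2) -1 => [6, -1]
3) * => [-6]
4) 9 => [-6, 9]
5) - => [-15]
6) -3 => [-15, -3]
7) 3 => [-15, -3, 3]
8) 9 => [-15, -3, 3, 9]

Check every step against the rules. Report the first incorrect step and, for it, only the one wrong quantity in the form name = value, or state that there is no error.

no error

Step 1: push 6: top = 6 — agrees with the log.
Step 2: push -1: top = -1 — consistent with the log.
Step 3: 6 * -1 = -6 — matches.
Step 4: push 9: top = 9 — checks out.
Step 5: -6 - 9 = -15 — in agreement.
Step 6: push -3: top = -3 — matches.
Step 7: push 3: top = 3 — consistent with the log.
Step 8: push 9: top = 9 — no discrepancy.
The recomputation confirms every line.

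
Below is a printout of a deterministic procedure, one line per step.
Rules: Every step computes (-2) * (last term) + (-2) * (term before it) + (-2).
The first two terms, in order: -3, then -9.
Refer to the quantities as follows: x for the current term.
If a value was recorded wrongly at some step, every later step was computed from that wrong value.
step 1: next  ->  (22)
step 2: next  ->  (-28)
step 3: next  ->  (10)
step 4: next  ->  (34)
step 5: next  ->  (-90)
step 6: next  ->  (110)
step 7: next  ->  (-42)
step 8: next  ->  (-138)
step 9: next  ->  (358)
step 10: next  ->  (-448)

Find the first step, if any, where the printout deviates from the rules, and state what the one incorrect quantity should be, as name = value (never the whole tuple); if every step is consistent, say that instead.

Recomputing the run from the initial state:
step 1: x = 22
step 2: x = -28
step 3: x = 10
step 4: x = 34
step 5: x = -90
step 6: x = 110
step 7: x = -42
step 8: x = -138
step 9: x = 358
step 10: x = -442
The first disagreement with the printout is at step 10, where the value should be x = -442.

step 10, x = -442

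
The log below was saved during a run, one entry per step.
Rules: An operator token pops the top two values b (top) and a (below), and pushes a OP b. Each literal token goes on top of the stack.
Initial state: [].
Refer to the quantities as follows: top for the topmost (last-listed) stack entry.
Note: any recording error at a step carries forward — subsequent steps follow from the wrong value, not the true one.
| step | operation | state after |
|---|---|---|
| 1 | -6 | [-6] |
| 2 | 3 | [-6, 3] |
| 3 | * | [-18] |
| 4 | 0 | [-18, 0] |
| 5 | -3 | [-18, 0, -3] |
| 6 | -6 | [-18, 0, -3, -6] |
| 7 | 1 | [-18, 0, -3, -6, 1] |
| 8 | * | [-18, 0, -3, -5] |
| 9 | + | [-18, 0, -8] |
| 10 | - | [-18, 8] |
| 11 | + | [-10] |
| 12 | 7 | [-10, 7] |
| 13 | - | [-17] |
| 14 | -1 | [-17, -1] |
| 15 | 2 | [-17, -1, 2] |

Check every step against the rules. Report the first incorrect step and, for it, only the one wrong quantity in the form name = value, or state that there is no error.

Recomputing the run from the initial state:
step 1: [-6]
step 2: [-6, 3]
step 3: [-18]
step 4: [-18, 0]
step 5: [-18, 0, -3]
step 6: [-18, 0, -3, -6]
step 7: [-18, 0, -3, -6, 1]
step 8: [-18, 0, -3, -6]
step 9: [-18, 0, -9]
step 10: [-18, 9]
step 11: [-9]
step 12: [-9, 7]
step 13: [-16]
step 14: [-16, -1]
step 15: [-16, -1, 2]
The first disagreement with the log is at step 8, where the value should be top = -6.

step 8, top = -6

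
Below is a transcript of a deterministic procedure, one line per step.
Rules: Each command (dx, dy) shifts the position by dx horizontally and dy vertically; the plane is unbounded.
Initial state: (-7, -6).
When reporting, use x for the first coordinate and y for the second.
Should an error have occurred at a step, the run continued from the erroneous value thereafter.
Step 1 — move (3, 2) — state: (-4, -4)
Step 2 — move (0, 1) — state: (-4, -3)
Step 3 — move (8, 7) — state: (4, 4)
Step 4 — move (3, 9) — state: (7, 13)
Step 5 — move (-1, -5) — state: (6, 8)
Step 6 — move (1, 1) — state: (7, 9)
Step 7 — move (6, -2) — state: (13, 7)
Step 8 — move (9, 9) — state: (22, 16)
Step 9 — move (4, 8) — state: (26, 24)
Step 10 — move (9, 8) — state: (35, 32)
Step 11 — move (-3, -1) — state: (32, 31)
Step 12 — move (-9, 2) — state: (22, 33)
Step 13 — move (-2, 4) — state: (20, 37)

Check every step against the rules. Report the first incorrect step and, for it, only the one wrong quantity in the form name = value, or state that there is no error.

Recomputing the run from the initial state:
step 1: x = -4, y = -4
step 2: x = -4, y = -3
step 3: x = 4, y = 4
step 4: x = 7, y = 13
step 5: x = 6, y = 8
step 6: x = 7, y = 9
step 7: x = 13, y = 7
step 8: x = 22, y = 16
step 9: x = 26, y = 24
step 10: x = 35, y = 32
step 11: x = 32, y = 31
step 12: x = 23, y = 33
step 13: x = 21, y = 37
The first disagreement with the transcript is at step 12, where the value should be x = 23.

step 12, x = 23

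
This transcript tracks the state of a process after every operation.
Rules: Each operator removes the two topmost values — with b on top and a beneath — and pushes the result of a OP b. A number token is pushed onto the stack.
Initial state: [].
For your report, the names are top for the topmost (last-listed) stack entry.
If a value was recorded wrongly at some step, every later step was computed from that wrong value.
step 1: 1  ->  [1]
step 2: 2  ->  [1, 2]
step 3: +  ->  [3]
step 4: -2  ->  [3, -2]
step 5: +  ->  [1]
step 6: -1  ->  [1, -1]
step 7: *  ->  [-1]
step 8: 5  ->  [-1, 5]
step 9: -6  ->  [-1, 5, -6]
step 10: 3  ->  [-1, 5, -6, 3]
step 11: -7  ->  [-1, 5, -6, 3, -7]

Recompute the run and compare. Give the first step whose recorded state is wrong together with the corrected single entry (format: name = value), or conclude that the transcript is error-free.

no error

Recomputing the run from the initial state:
step 1: [1]
step 2: [1, 2]
step 3: [3]
step 4: [3, -2]
step 5: [1]
step 6: [1, -1]
step 7: [-1]
step 8: [-1, 5]
step 9: [-1, 5, -6]
step 10: [-1, 5, -6, 3]
step 11: [-1, 5, -6, 3, -7]
This matches the transcript at every step.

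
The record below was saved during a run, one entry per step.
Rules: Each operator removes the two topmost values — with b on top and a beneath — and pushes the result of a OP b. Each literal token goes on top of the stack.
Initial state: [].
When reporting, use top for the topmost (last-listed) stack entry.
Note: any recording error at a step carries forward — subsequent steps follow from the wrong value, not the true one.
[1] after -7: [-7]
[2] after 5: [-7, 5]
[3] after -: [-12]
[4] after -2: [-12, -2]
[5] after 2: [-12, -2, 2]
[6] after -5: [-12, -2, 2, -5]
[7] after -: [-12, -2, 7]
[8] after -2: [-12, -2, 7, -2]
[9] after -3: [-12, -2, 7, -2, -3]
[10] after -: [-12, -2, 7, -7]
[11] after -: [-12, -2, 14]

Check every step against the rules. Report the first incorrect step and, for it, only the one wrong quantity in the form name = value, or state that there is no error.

Recomputing the run from the initial state:
step 1: [-7]
step 2: [-7, 5]
step 3: [-12]
step 4: [-12, -2]
step 5: [-12, -2, 2]
step 6: [-12, -2, 2, -5]
step 7: [-12, -2, 7]
step 8: [-12, -2, 7, -2]
step 9: [-12, -2, 7, -2, -3]
step 10: [-12, -2, 7, 1]
step 11: [-12, -2, 6]
The first disagreement with the record is at step 10, where the value should be top = 1.

step 10, top = 1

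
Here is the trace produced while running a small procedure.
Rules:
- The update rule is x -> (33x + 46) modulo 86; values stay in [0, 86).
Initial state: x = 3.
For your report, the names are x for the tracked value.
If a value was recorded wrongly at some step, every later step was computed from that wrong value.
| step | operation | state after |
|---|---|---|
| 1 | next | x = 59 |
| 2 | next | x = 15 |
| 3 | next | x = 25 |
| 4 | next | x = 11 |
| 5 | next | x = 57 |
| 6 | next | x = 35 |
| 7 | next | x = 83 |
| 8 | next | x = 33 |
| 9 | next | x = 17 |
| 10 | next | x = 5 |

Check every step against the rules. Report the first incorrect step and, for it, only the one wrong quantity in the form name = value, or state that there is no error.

step 1: x = (33*3 + 46) mod 86 = 59 -> no discrepancy
step 2: x = (33*59 + 46) mod 86 = 15 -> consistent with the trace
step 3: x = (33*15 + 46) mod 86 = 25 -> matches
step 4: x = (33*25 + 46) mod 86 = 11 -> checks out
step 5: x = (33*11 + 46) mod 86 = 65 -> this is not what the trace shows
First deviation found at step 5; the corrected entry is x = 65.

step 5, x = 65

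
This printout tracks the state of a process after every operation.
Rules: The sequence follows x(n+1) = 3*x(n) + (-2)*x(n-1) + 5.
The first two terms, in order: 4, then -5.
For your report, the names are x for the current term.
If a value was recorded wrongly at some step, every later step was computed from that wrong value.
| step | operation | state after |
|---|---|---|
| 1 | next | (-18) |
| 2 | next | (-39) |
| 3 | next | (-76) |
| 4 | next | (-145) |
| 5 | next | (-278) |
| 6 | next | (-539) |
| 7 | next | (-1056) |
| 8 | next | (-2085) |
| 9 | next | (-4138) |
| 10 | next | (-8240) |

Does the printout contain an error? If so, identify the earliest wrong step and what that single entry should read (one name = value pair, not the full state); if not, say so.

step 10, x = -8239

1. x = 3*(-5) + (-2)*(4) + (5) = -18 (in agreement)
2. x = 3*(-18) + (-2)*(-5) + (5) = -39 (checks out)
3. x = 3*(-39) + (-2)*(-18) + (5) = -76 (in agreement)
4. x = 3*(-76) + (-2)*(-39) + (5) = -145 (no discrepancy)
5. x = 3*(-145) + (-2)*(-76) + (5) = -278 (checks out)
6. x = 3*(-278) + (-2)*(-145) + (5) = -539 (same as recorded)
7. x = 3*(-539) + (-2)*(-278) + (5) = -1056 (matches)
8. x = 3*(-1056) + (-2)*(-539) + (5) = -2085 (consistent with the printout)
9. x = 3*(-2085) + (-2)*(-1056) + (5) = -4138 (exactly as logged)
10. x = 3*(-4138) + (-2)*(-2085) + (5) = -8239 (the recorded entry deviates here)
Step 10 is the first one off; corrected, x = -8239.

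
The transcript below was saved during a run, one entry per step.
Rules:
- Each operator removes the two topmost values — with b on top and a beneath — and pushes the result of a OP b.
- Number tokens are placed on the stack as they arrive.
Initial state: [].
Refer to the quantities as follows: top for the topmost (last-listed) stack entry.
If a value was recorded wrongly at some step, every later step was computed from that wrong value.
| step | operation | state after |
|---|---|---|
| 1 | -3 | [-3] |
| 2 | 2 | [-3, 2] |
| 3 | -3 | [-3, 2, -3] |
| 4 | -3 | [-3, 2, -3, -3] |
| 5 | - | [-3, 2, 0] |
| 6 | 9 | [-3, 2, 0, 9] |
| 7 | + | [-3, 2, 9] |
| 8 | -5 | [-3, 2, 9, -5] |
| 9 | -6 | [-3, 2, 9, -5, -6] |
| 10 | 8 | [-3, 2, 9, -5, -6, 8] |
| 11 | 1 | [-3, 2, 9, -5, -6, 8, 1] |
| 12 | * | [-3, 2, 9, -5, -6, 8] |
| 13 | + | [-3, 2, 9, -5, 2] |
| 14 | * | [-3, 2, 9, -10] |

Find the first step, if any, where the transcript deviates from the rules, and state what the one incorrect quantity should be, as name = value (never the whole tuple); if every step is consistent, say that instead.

no error

1. push -3: top = -3 (exactly as logged)
2. push 2: top = 2 (in agreement)
3. push -3: top = -3 (agrees with the transcript)
4. push -3: top = -3 (in agreement)
5. -3 - -3 = 0 (same as recorded)
6. push 9: top = 9 (checks out)
7. 0 + 9 = 9 (consistent with the transcript)
8. push -5: top = -5 (confirmed correct)
9. push -6: top = -6 (checks out)
10. push 8: top = 8 (no discrepancy)
11. push 1: top = 1 (in agreement)
12. 8 * 1 = 8 (confirmed correct)
13. -6 + 8 = 2 (confirmed correct)
14. -5 * 2 = -10 (exactly as logged)
Each recorded entry agrees with the recomputation.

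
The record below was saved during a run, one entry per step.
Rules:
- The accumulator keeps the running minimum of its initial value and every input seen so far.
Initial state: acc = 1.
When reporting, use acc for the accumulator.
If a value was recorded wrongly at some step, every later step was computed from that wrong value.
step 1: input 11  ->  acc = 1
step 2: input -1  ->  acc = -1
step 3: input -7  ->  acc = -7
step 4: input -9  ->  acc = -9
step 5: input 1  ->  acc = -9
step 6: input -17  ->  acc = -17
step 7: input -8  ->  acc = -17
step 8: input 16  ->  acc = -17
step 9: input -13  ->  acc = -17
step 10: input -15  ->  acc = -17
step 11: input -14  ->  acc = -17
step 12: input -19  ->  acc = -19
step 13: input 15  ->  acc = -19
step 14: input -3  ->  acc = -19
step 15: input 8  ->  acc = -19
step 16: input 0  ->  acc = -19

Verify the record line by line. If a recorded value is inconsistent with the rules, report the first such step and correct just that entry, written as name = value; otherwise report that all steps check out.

Recomputing the run from the initial state:
step 1: acc = 1
step 2: acc = -1
step 3: acc = -7
step 4: acc = -9
step 5: acc = -9
step 6: acc = -17
step 7: acc = -17
step 8: acc = -17
step 9: acc = -17
step 10: acc = -17
step 11: acc = -17
step 12: acc = -19
step 13: acc = -19
step 14: acc = -19
step 15: acc = -19
step 16: acc = -19
This matches the record at every step.

no error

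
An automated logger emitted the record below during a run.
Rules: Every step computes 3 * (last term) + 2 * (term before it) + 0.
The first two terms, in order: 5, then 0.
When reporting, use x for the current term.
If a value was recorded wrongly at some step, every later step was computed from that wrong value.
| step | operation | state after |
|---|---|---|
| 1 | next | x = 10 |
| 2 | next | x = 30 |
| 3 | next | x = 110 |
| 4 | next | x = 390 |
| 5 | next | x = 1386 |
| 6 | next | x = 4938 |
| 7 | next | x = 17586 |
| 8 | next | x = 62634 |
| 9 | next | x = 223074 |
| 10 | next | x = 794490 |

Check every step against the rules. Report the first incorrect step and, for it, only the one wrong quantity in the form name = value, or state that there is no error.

step 5, x = 1390

Recomputing the run from the initial state:
step 1: x = 10
step 2: x = 30
step 3: x = 110
step 4: x = 390
step 5: x = 1390
step 6: x = 4950
step 7: x = 17630
step 8: x = 62790
step 9: x = 223630
step 10: x = 796470
The first disagreement with the record is at step 5, where the value should be x = 1390.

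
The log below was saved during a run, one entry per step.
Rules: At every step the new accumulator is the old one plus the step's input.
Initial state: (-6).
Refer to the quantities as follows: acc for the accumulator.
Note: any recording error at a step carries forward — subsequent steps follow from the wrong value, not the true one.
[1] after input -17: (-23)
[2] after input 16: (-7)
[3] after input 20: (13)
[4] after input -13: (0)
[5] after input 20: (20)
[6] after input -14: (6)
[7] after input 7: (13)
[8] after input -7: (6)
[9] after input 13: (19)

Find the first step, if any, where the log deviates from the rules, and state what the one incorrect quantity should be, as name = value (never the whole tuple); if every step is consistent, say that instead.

no error

Recomputing the run from the initial state:
step 1: acc = -23
step 2: acc = -7
step 3: acc = 13
step 4: acc = 0
step 5: acc = 20
step 6: acc = 6
step 7: acc = 13
step 8: acc = 6
step 9: acc = 19
This matches the log at every step.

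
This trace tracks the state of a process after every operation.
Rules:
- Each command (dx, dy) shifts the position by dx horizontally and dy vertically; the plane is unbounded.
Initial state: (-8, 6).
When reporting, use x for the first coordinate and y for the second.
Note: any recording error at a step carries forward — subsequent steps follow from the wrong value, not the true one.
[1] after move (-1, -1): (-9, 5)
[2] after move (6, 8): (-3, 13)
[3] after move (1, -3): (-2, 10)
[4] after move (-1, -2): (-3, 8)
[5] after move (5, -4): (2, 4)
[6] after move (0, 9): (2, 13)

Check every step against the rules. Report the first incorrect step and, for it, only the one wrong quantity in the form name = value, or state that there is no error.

no error

step 1: x = -8 + (-1) = -9, y = 6 + (-1) = 5 -> same as recorded
step 2: x = -9 + (6) = -3, y = 5 + (8) = 13 -> exactly as logged
step 3: x = -3 + (1) = -2, y = 13 + (-3) = 10 -> checks out
step 4: x = -2 + (-1) = -3, y = 10 + (-2) = 8 -> agrees with the trace
step 5: x = -3 + (5) = 2, y = 8 + (-4) = 4 -> agrees with the trace
step 6: x = 2 + (0) = 2, y = 4 + (9) = 13 -> same as recorded
The recomputation confirms every line.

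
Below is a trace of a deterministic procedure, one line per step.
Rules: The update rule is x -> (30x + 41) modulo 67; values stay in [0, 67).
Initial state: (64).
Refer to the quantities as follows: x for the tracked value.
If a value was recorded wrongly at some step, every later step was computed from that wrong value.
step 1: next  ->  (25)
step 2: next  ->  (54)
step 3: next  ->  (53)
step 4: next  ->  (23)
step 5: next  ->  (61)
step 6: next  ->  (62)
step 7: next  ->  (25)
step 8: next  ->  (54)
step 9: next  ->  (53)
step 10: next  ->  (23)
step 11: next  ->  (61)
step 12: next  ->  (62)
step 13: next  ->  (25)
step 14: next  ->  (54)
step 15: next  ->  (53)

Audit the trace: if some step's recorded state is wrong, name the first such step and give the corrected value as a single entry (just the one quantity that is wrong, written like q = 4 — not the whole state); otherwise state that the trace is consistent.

Step 1: x = (30*64 + 41) mod 67 = 18 — the trace disagrees here.
First incorrect step: 1; the correct value is x = 18.

step 1, x = 18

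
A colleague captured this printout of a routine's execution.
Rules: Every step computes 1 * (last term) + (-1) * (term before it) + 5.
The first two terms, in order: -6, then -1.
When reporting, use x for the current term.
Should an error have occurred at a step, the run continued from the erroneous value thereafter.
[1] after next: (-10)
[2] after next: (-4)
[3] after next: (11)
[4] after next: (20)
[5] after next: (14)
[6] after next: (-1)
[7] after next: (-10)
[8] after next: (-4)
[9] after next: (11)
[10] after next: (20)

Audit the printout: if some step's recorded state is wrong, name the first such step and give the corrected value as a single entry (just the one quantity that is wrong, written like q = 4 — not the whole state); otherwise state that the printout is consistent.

step 1, x = 10

Recomputing the run from the initial state:
step 1: x = 10
step 2: x = 16
step 3: x = 11
step 4: x = 0
step 5: x = -6
step 6: x = -1
step 7: x = 10
step 8: x = 16
step 9: x = 11
step 10: x = 0
The first disagreement with the printout is at step 1, where the value should be x = 10.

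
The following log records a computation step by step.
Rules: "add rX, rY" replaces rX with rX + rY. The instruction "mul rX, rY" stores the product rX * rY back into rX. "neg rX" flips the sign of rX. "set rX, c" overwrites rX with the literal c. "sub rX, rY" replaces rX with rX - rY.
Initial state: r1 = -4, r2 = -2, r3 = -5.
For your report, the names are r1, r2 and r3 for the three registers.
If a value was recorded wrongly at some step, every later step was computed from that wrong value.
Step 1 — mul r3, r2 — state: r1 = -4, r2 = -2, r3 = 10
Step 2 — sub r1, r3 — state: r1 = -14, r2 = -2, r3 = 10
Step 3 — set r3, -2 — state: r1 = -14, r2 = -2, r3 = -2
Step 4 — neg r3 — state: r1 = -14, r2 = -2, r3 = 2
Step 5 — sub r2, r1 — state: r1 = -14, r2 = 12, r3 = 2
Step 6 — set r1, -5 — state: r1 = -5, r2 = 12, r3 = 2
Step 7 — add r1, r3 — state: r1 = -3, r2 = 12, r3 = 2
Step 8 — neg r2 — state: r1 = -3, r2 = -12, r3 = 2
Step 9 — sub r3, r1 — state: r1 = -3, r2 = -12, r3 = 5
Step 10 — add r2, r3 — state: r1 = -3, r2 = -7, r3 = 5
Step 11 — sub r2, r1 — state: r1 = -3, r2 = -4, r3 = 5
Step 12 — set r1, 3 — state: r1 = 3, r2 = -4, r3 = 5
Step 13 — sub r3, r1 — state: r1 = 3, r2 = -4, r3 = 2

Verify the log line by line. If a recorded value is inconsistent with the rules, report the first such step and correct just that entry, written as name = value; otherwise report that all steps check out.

Recomputing the run from the initial state:
step 1: r1 = -4, r2 = -2, r3 = 10
step 2: r1 = -14, r2 = -2, r3 = 10
step 3: r1 = -14, r2 = -2, r3 = -2
step 4: r1 = -14, r2 = -2, r3 = 2
step 5: r1 = -14, r2 = 12, r3 = 2
step 6: r1 = -5, r2 = 12, r3 = 2
step 7: r1 = -3, r2 = 12, r3 = 2
step 8: r1 = -3, r2 = -12, r3 = 2
step 9: r1 = -3, r2 = -12, r3 = 5
step 10: r1 = -3, r2 = -7, r3 = 5
step 11: r1 = -3, r2 = -4, r3 = 5
step 12: r1 = 3, r2 = -4, r3 = 5
step 13: r1 = 3, r2 = -4, r3 = 2
This matches the log at every step.

no error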